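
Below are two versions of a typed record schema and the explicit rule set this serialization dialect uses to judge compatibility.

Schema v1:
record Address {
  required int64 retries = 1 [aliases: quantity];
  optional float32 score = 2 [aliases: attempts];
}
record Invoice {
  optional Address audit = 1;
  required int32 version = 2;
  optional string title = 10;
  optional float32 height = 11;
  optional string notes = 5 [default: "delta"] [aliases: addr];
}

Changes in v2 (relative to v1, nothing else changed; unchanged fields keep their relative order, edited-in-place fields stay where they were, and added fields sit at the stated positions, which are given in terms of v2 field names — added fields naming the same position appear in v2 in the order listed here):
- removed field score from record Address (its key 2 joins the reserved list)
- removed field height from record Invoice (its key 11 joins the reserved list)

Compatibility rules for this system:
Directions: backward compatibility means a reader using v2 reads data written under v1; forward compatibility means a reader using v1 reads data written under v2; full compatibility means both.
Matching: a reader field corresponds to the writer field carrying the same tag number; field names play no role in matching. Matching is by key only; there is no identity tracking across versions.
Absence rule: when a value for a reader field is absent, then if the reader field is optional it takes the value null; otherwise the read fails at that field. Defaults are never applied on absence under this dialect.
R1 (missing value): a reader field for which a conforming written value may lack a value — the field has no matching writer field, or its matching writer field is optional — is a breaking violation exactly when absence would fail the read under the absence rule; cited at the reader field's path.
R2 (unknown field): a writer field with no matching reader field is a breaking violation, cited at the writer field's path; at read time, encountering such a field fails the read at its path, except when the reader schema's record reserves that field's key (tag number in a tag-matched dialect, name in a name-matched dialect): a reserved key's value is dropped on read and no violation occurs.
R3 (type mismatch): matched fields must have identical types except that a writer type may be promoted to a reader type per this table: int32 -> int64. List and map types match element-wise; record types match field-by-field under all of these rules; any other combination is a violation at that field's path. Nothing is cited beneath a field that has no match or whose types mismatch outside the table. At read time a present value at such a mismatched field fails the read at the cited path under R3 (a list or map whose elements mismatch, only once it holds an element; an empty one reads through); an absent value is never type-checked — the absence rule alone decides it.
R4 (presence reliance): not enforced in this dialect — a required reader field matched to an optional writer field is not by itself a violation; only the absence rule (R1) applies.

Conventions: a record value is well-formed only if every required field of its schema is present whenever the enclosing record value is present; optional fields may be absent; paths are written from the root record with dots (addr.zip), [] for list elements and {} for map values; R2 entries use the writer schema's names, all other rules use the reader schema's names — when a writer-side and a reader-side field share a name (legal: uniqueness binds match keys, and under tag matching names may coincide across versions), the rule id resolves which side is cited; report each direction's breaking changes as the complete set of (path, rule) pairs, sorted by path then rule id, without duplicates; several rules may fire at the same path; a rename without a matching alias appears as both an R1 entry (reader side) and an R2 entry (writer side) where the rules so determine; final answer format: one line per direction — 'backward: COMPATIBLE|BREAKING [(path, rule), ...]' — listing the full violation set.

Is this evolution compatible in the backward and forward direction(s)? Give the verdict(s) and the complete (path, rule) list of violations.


the writer's type comes first in each Invoice pair
checking backward for Invoice: reader v2 against writer v1:
  audit <- audit (Address -> Address, writer optional)
  version <- version (int32 -> int32, writer required)
  title <- title (string -> string, writer optional)
  notes <- notes (string -> string, writer optional)
  writer field height has no reader counterpart
  audit.retries <- audit.retries (int64 -> int64, writer required)
  writer field audit.score has no reader counterpart
  => backward verdict for Invoice: COMPATIBLE, no violations
checking forward for Invoice: reader v1 against writer v2:
  audit <- audit (Address -> Address, writer optional)
  version <- version (int32 -> int32, writer required)
  title <- title (string -> string, writer optional)
  height: no writer-side match
  notes <- notes (string -> string, writer optional)
  audit.retries <- audit.retries (int64 -> int64, writer required)
  audit.score: no writer-side match
  => forward verdict for Invoice: COMPATIBLE, no violations

backward: COMPATIBLE []; forward: COMPATIBLE []


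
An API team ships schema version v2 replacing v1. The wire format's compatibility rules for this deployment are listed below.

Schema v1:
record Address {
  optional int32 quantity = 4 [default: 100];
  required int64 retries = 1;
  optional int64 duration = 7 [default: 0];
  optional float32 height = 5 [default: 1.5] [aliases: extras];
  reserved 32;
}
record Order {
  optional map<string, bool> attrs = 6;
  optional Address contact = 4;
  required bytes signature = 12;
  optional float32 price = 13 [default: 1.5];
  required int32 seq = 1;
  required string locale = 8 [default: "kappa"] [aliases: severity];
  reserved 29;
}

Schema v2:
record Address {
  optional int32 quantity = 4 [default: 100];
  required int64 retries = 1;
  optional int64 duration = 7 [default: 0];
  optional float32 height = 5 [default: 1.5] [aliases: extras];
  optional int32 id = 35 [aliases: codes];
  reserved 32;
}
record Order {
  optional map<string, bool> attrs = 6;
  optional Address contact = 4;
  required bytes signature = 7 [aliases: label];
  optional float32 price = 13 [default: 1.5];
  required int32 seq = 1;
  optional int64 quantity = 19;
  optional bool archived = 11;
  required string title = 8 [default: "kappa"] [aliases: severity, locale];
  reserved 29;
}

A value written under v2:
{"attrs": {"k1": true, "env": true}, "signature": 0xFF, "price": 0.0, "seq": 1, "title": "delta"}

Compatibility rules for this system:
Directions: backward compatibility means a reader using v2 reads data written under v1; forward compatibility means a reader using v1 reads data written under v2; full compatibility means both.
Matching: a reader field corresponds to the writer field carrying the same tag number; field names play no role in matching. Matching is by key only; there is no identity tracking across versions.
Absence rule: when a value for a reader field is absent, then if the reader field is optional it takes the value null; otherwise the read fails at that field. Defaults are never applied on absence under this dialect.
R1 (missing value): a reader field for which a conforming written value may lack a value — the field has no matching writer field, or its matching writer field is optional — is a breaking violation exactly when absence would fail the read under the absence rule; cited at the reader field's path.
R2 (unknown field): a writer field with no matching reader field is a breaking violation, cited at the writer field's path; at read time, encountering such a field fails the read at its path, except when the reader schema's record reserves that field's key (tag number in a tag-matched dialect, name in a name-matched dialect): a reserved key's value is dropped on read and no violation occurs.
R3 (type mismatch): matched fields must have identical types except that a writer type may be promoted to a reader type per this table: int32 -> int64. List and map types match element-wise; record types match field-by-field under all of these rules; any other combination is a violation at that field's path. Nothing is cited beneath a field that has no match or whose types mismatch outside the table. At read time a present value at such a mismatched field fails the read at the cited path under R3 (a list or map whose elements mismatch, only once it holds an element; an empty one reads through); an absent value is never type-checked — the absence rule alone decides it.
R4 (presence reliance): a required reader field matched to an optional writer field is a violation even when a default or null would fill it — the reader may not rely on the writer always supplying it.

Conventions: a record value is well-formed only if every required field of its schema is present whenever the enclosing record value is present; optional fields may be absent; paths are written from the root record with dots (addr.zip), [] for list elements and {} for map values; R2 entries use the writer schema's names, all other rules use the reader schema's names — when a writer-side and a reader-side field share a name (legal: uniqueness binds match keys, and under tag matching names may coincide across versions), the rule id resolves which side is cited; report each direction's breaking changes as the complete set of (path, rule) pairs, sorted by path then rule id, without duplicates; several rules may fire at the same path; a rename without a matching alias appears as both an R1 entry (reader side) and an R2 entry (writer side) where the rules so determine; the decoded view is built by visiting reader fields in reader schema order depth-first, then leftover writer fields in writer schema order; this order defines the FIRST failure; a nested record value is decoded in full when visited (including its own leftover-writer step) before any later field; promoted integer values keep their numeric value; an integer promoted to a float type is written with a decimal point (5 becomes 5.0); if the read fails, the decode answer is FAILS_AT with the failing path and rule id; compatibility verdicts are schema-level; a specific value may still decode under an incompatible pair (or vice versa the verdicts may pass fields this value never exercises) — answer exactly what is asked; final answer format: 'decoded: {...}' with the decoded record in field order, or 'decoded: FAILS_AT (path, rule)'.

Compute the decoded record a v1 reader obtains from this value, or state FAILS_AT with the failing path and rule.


decoded: FAILS_AT (signature, R1)

arrows below run writer -> reader for Order
decode walk for Order under reader schema v1:
  attrs := {"k1": true, "env": true}
  contact := null (not supplied -> null)
  read fails at signature under R1 (no fill)
  => FAILS_AT (signature, R1)
diffs on Order not affecting the asked answer:
  added field id to record Address: optional int32, tag 35 (in v2 it sits last) -> schema-level compatibility only; this Order value's decode is unchanged
  added field archived to record Order: optional bool, tag 11 (in v2 it sits immediately before title) -> schema-level compatibility only; this Order value's decode is unchanged
  renamed field locale to title in record Order (alias locale declared on the renamed field) -> triggers nothing under the printed rules; the Order answer is the same either way
  added field quantity to record Order: optional int64, tag 19 (in v2 it sits immediately before title) -> schema-level compatibility only; this Order value's decode is unchanged


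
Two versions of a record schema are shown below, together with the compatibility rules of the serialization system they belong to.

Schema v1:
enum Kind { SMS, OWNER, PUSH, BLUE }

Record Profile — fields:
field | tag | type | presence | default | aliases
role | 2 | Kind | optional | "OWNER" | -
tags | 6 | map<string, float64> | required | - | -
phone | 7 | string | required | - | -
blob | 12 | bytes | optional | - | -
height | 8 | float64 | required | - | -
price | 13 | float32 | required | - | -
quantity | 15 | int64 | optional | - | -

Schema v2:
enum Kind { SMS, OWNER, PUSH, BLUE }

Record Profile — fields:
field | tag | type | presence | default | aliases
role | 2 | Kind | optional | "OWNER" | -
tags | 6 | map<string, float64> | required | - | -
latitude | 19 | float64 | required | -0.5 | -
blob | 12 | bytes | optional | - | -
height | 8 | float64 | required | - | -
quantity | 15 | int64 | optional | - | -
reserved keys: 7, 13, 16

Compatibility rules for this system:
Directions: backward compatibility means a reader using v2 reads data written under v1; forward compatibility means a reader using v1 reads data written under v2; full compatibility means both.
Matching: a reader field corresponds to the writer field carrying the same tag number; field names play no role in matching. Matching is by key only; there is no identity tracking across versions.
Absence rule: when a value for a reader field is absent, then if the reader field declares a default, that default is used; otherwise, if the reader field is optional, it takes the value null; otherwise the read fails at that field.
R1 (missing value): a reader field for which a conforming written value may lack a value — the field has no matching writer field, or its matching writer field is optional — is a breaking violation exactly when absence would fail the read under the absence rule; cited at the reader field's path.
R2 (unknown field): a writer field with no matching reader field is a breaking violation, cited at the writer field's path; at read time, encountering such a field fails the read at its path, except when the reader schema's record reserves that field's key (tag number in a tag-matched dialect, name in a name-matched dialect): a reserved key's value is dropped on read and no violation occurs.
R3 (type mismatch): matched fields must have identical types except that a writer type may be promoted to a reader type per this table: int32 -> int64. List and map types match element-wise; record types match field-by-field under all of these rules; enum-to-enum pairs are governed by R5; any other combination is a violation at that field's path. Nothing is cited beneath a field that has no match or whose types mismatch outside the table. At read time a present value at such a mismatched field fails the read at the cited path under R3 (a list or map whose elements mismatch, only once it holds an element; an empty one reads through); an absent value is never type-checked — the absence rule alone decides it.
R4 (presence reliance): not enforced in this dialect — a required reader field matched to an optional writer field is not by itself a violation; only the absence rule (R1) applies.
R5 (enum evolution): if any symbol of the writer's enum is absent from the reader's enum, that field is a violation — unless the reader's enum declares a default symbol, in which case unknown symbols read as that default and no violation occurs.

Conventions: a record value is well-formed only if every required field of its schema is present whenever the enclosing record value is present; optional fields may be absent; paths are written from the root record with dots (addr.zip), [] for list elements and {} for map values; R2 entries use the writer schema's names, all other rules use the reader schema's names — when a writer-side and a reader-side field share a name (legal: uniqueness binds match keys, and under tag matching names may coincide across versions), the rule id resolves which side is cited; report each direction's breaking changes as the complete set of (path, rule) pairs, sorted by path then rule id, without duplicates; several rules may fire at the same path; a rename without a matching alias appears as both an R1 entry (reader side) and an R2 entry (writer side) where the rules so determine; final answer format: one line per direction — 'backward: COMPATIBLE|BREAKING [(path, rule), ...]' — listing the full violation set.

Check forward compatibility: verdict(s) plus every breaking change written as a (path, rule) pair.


arrows below run writer -> reader for Profile
checking forward for Profile: reader v1 against writer v2:
  writer optional, Kind -> Kind: reader role maps from writer role
  writer required, map<string, float64> -> map<string, float64>: reader tags maps from writer tags
  phone has no writer counterpart
  writer optional, bytes -> bytes: reader blob maps from writer blob
  writer required, float64 -> float64: reader height maps from writer height
  price has no writer counterpart
  writer optional, int64 -> int64: reader quantity maps from writer quantity
  writer field latitude has no reader counterpart
  R2 fires at latitude
  R1 fires at phone
  R1 fires at price
  => forward verdict for Profile: BREAKING, 3 violation(s)

forward: BREAKING [(latitude, R2), (phone, R1), (price, R1)]


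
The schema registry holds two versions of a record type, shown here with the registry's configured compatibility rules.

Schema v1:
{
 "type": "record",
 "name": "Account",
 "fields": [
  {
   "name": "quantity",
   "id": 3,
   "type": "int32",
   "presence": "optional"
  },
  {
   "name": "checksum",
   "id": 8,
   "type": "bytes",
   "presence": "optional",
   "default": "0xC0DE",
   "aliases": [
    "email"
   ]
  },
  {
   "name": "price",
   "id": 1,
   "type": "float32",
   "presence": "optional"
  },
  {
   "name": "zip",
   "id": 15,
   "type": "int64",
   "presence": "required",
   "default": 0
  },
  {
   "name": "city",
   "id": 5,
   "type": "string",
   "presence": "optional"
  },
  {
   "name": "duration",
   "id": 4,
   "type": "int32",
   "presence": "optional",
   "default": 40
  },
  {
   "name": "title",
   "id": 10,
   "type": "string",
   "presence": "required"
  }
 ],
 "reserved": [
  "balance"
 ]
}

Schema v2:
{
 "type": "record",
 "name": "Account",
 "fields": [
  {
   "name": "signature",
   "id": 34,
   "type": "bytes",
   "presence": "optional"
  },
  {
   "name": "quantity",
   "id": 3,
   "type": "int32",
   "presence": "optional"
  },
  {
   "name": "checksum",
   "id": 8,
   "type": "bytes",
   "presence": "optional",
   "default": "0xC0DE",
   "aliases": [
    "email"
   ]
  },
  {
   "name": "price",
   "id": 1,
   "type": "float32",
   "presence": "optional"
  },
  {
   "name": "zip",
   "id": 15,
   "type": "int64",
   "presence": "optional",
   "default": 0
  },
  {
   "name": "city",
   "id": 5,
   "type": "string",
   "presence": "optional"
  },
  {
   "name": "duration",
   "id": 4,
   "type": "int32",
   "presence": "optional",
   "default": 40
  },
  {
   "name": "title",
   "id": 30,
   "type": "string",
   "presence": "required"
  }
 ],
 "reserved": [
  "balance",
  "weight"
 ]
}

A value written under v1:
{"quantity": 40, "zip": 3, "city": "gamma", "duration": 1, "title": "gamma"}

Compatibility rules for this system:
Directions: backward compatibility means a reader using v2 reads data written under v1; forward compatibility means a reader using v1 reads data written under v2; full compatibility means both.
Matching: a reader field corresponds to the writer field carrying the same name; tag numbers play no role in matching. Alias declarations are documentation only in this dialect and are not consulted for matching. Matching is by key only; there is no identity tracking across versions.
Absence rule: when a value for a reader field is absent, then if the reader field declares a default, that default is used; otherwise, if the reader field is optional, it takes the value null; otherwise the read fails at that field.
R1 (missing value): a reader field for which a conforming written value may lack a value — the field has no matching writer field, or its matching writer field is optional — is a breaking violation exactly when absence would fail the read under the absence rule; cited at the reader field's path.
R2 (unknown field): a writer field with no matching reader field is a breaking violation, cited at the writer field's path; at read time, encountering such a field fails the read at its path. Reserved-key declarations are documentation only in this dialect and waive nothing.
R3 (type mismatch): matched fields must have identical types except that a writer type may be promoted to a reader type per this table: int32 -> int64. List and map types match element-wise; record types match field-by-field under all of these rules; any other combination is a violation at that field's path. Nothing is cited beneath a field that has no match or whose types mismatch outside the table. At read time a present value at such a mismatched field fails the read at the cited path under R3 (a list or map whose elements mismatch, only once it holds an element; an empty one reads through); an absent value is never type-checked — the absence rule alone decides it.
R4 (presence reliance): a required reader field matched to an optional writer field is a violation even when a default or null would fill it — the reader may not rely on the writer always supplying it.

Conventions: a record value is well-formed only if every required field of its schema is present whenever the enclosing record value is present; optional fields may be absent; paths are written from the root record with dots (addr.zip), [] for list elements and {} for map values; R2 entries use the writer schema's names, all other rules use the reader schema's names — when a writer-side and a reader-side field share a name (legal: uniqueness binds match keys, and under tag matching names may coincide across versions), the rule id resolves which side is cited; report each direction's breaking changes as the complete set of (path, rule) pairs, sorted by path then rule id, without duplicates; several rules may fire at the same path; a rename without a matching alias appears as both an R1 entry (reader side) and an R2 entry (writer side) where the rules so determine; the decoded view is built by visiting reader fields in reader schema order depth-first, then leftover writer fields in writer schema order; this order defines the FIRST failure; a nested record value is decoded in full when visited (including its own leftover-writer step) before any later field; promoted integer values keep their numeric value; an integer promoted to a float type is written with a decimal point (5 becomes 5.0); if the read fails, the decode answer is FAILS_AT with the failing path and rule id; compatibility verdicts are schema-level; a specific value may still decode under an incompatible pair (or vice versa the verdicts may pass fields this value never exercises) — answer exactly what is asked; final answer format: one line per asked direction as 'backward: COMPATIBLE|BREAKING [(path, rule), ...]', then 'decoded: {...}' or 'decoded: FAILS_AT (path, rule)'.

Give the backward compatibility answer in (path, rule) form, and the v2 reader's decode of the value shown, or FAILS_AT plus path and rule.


backward: COMPATIBLE []; decoded: {"signature": null, "quantity": 40, "checksum": 0xC0DE, "price": null, "zip": 3, "city": "gamma", "duration": 1, "title": "gamma"}

in Account below, arrows point writer -> reader
backward for Account (reader v2, writer v1):
  no writer field matches reader signature
  quantity <- quantity (int32 -> int32, writer optional)
  checksum <- checksum (bytes -> bytes, writer optional)
  price <- price (float32 -> float32, writer optional)
  zip <- zip (int64 -> int64, writer required)
  city <- city (string -> string, writer optional)
  duration <- duration (int32 -> int32, writer optional)
  title <- title (string -> string, writer required)
  nothing fires on Account: backward is COMPATIBLE
decode (reader v2):
  signature := null (absent, optional -> null)
  quantity := 40
  checksum := 0xC0DE (absent -> default)
  price := null (absent, optional -> null)
  zip := 3
  city := "gamma"
  duration := 1
  title := "gamma"
  => decoded: {"signature": null, "quantity": 40, "checksum": 0xC0DE, "price": null, "zip": 3, "city": "gamma", "duration": 1, "title": "gamma"}
the rest of the Account diff is inert for this question:
  field title in record Account: tag 10 changed to 30 -> no rule fires on it in Account's dialect; the asked verdict holds
  field zip in record Account: required changed to optional -> its effect on Account is confined to the forward direction, not asked


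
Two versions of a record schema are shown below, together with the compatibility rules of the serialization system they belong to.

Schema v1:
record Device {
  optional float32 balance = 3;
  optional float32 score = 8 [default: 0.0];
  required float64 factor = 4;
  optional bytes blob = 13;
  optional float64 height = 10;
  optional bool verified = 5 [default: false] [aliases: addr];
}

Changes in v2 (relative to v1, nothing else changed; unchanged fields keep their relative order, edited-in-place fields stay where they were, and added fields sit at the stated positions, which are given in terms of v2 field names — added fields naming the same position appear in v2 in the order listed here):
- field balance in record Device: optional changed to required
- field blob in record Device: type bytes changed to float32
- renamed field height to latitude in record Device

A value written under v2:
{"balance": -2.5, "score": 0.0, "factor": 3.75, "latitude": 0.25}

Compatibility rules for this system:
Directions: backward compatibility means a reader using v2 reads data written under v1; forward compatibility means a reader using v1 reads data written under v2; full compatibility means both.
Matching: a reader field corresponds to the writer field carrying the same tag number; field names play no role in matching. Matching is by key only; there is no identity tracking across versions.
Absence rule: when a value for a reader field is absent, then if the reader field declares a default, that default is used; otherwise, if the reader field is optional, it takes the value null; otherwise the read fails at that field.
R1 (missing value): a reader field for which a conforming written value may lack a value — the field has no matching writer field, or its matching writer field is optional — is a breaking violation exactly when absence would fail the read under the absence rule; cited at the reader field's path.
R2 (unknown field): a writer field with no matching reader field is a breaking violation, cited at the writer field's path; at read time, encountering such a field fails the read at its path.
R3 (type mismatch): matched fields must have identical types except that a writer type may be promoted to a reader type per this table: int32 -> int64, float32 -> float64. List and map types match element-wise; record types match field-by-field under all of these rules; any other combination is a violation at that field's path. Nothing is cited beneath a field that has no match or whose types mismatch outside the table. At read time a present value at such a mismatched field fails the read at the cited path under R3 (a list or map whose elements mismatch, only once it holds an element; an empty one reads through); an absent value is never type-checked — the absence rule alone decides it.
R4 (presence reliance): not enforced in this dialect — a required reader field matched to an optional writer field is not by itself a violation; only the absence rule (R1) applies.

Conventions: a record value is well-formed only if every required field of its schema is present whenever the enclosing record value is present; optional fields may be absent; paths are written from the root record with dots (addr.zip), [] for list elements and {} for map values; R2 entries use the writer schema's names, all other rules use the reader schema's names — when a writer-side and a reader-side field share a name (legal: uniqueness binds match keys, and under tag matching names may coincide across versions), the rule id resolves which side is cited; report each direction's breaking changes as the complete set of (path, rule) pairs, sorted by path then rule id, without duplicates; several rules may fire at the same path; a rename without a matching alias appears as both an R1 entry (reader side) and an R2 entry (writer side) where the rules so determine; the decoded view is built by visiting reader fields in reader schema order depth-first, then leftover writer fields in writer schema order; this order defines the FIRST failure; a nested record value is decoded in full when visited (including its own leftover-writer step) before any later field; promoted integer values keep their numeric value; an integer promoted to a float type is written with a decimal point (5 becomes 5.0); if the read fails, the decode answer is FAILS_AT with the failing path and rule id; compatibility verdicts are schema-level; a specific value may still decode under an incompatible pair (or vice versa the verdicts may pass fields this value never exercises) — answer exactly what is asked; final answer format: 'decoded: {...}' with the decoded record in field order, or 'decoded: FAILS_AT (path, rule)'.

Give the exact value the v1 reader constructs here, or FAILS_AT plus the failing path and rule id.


decoded: {"balance": -2.5, "score": 0.0, "factor": 3.75, "blob": null, "height": 0.25, "verified": false}

arrows below run writer -> reader for Device
decoding the Device value with the v1 reader:
  balance := -2.5
  score := 0.0
  factor := 3.75
  blob := null (not supplied -> null)
  height := 0.25 (from writer latitude)
  verified := false (no value, default fills)
  => decoded: {"balance": -2.5, "score": 0.0, "factor": 3.75, "blob": null, "height": 0.25, "verified": false}
remaining Device differences; none change what is asked:
  field balance in record Device: optional changed to required -> schema-level compatibility only; this Device value's decode is unchanged
  field blob in record Device: type bytes changed to float32 -> schema-level compatibility only; this Device value's decode is unchanged
  renamed field height to latitude in record Device -> fires no rule on Device under this dialect and leaves the result unchanged


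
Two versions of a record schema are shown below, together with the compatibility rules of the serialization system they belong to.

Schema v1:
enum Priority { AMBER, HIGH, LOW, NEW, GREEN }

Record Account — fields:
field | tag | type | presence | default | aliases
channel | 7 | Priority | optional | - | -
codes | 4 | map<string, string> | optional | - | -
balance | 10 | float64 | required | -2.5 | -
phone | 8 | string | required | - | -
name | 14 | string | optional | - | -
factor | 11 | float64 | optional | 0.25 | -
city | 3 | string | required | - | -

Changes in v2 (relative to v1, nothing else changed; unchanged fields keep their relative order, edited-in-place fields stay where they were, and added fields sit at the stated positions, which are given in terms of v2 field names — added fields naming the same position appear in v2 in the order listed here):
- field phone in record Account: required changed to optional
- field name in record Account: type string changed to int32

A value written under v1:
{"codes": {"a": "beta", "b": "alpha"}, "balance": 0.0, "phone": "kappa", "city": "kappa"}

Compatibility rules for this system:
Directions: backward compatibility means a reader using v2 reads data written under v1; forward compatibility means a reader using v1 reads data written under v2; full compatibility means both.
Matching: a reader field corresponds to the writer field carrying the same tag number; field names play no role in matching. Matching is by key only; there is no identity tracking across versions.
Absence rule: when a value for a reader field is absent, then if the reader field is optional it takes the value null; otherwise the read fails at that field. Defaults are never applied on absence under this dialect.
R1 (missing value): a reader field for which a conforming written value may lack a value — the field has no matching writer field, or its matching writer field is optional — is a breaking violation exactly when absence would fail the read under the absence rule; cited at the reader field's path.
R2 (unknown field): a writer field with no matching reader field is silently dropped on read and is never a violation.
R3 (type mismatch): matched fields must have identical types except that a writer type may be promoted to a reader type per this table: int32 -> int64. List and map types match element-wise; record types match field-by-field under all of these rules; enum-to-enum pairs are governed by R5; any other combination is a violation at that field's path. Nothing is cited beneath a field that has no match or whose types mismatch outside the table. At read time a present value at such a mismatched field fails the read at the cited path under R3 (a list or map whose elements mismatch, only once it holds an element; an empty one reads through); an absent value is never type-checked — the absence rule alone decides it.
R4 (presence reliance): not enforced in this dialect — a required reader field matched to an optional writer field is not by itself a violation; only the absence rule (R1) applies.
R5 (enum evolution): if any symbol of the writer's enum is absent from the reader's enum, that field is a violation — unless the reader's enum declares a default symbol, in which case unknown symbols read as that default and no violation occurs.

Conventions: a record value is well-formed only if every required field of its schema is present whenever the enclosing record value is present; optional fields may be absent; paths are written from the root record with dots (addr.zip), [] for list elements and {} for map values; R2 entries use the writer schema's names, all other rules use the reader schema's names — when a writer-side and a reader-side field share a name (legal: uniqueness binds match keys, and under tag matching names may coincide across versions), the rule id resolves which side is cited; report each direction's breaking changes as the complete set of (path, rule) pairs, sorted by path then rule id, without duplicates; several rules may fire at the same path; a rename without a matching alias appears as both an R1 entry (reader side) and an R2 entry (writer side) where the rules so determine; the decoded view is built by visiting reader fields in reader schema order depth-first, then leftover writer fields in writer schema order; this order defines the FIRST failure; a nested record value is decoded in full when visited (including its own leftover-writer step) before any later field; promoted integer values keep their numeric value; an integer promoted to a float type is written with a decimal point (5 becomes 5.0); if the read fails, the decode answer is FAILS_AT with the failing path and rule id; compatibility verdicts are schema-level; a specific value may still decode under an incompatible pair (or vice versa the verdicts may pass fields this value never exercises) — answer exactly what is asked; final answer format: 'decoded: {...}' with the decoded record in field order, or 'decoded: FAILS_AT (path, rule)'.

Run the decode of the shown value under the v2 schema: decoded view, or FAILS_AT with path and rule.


each type pair in Account: writer, then reader
decoding the Account value with the v2 reader:
  channel := null (absent, optional -> null)
  codes := {"a": "beta", "b": "alpha"}
  balance := 0.0
  phone := "kappa"
  name := null (absent, optional -> null)
  factor := null (absent, optional -> null)
  city := "kappa"
  => decoded: {"channel": null, "codes": {"a": "beta", "b": "alpha"}, "balance": 0.0, "phone": "kappa", "name": null, "factor": null, "city": "kappa"}
the rest of the Account diff is inert for this question:
  field phone in record Account: required changed to optional -> matters for Account compatibility verdicts, not for this value's decode
  field name in record Account: type string changed to int32 -> matters for Account compatibility verdicts, not for this value's decode

decoded: {"channel": null, "codes": {"a": "beta", "b": "alpha"}, "balance": 0.0, "phone": "kappa", "name": null, "factor": null, "city": "kappa"}


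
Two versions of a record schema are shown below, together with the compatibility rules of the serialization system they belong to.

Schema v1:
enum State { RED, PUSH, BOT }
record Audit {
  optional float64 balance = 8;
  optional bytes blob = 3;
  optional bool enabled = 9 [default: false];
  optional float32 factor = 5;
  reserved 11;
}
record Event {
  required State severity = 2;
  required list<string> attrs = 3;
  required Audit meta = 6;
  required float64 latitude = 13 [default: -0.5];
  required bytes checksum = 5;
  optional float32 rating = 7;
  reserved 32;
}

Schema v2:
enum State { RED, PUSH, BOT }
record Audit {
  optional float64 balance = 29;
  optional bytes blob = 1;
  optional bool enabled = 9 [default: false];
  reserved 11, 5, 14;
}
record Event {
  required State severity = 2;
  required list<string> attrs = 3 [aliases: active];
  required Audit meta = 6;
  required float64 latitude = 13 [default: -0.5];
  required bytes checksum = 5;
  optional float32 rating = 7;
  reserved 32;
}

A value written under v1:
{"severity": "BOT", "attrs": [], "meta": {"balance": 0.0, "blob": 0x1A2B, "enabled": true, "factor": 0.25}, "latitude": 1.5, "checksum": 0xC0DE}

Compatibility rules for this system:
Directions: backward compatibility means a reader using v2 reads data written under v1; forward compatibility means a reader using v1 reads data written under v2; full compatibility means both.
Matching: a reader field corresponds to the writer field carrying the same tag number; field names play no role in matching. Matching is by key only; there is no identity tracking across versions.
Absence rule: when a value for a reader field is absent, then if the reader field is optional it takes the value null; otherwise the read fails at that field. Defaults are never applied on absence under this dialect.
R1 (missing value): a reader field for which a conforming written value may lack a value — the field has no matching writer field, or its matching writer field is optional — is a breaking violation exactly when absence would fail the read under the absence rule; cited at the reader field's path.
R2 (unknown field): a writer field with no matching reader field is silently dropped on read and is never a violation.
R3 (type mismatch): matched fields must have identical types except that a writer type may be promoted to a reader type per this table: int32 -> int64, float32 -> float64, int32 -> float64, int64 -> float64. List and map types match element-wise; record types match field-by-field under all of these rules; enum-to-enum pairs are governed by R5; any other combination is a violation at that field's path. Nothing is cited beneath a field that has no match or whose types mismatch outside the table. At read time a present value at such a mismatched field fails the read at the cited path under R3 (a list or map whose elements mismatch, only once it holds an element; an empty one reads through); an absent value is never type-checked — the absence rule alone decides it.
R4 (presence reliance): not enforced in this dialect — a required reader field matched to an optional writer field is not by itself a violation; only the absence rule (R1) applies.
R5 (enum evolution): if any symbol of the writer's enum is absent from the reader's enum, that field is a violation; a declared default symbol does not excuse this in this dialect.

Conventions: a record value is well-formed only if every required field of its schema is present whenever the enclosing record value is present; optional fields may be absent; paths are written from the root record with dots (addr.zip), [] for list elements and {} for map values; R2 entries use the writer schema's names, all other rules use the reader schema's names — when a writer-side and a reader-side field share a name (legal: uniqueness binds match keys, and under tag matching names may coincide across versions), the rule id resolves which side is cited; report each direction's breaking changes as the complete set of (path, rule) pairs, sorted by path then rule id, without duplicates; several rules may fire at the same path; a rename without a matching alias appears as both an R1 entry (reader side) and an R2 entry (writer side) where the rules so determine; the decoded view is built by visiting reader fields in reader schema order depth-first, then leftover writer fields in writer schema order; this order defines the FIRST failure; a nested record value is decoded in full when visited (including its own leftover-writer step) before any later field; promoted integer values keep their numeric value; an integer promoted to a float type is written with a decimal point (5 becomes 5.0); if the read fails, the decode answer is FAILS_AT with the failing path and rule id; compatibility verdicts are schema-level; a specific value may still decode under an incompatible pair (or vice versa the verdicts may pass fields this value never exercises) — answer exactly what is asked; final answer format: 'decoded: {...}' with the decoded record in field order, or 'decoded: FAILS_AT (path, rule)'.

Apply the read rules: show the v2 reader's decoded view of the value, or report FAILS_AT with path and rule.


decoded: {"severity": "BOT", "attrs": [], "meta": {"balance": null, "blob": null, "enabled": true}, "latitude": 1.5, "checksum": 0xC0DE, "rating": null}

each type pair in Event: writer, then reader
decode walk for Event under reader schema v2:
  severity := "BOT"
  attrs := []
  meta.balance := null (absent, optional -> null)
  meta.blob := null (absent, optional -> null)
  meta.enabled := true
  writer meta.balance: unknown -> dropped
  writer meta.blob: unknown -> dropped
  writer meta.factor: unknown -> dropped
  latitude := 1.5
  checksum := 0xC0DE
  rating := null (absent, optional -> null)
  => decoded: {"severity": "BOT", "attrs": [], "meta": {"balance": null, "blob": null, "enabled": true}, "latitude": 1.5, "checksum": 0xC0DE, "rating": null}
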